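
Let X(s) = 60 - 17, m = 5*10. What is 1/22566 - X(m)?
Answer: -970337/22566 ≈ -43.000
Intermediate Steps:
m = 50
X(s) = 43
1/22566 - X(m) = 1/22566 - 1*43 = 1/22566 - 43 = -970337/22566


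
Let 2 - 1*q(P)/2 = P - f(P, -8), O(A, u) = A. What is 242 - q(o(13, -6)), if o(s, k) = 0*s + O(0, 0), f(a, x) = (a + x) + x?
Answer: 270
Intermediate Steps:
f(a, x) = a + 2*x
o(s, k) = 0 (o(s, k) = 0*s + 0 = 0 + 0 = 0)
q(P) = -28 (q(P) = 4 - 2*(P - (P + 2*(-8))) = 4 - 2*(P - (P - 16)) = 4 - 2*(P - (-16 + P)) = 4 - 2*(P + (16 - P)) = 4 - 2*16 = 4 - 32 = -28)
242 - q(o(13, -6)) = 242 - 1*(-28) = 242 + 28 = 270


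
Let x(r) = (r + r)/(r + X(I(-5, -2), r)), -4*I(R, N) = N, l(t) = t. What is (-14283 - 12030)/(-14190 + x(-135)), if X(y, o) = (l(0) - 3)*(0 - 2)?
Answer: 377153/203360 ≈ 1.8546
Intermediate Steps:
I(R, N) = -N/4
X(y, o) = 6 (X(y, o) = (0 - 3)*(0 - 2) = -3*(-2) = 6)
x(r) = 2*r/(6 + r) (x(r) = (r + r)/(r + 6) = (2*r)/(6 + r) = 2*r/(6 + r))
(-14283 - 12030)/(-14190 + x(-135)) = (-14283 - 12030)/(-14190 + 2*(-135)/(6 - 135)) = -26313/(-14190 + 2*(-135)/(-129)) = -26313/(-14190 + 2*(-135)*(-1/129)) = -26313/(-14190 + 90/43) = -26313/(-610080/43) = -26313*(-43/610080) = 377153/203360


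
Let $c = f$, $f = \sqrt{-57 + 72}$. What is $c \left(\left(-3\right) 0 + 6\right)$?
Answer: $6 \sqrt{15} \approx 23.238$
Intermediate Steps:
$f = \sqrt{15} \approx 3.873$
$c = \sqrt{15} \approx 3.873$
$c \left(\left(-3\right) 0 + 6\right) = \sqrt{15} \left(\left(-3\right) 0 + 6\right) = \sqrt{15} \left(0 + 6\right) = \sqrt{15} \cdot 6 = 6 \sqrt{15}$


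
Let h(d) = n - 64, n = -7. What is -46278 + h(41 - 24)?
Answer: -46349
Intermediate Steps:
h(d) = -71 (h(d) = -7 - 64 = -71)
-46278 + h(41 - 24) = -46278 - 71 = -46349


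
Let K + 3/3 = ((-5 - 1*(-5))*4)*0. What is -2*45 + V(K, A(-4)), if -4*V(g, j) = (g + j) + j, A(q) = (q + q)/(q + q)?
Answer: -361/4 ≈ -90.250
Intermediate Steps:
A(q) = 1 (A(q) = (2*q)/((2*q)) = (2*q)*(1/(2*q)) = 1)
K = -1 (K = -1 + ((-5 - 1*(-5))*4)*0 = -1 + ((-5 + 5)*4)*0 = -1 + (0*4)*0 = -1 + 0*0 = -1 + 0 = -1)
V(g, j) = -j/2 - g/4 (V(g, j) = -((g + j) + j)/4 = -(g + 2*j)/4 = -j/2 - g/4)
-2*45 + V(K, A(-4)) = -2*45 + (-1/2*1 - 1/4*(-1)) = -90 + (-1/2 + 1/4) = -90 - 1/4 = -361/4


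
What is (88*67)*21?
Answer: 123816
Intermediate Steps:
(88*67)*21 = 5896*21 = 123816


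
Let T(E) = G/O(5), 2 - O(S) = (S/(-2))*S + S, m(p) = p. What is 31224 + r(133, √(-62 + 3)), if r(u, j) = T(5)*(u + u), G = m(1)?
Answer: 31252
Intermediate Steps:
O(S) = 2 + S²/2 - S (O(S) = 2 - ((S/(-2))*S + S) = 2 - ((S*(-½))*S + S) = 2 - ((-S/2)*S + S) = 2 - (-S²/2 + S) = 2 - (S - S²/2) = 2 + (S²/2 - S) = 2 + S²/2 - S)
G = 1
T(E) = 2/19 (T(E) = 1/(2 + (½)*5² - 1*5) = 1/(2 + (½)*25 - 5) = 1/(2 + 25/2 - 5) = 1/(19/2) = 1*(2/19) = 2/19)
r(u, j) = 4*u/19 (r(u, j) = 2*(u + u)/19 = 2*(2*u)/19 = 4*u/19)
31224 + r(133, √(-62 + 3)) = 31224 + (4/19)*133 = 31224 + 28 = 31252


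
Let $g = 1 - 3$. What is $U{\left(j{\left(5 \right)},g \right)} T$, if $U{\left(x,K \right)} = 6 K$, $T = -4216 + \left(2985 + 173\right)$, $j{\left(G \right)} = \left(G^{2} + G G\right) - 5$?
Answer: $12696$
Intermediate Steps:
$j{\left(G \right)} = -5 + 2 G^{2}$ ($j{\left(G \right)} = \left(G^{2} + G^{2}\right) - 5 = 2 G^{2} - 5 = -5 + 2 G^{2}$)
$g = -2$
$T = -1058$ ($T = -4216 + 3158 = -1058$)
$U{\left(j{\left(5 \right)},g \right)} T = 6 \left(-2\right) \left(-1058\right) = \left(-12\right) \left(-1058\right) = 12696$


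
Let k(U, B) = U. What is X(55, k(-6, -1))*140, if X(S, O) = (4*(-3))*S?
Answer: -92400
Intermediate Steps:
X(S, O) = -12*S
X(55, k(-6, -1))*140 = -12*55*140 = -660*140 = -92400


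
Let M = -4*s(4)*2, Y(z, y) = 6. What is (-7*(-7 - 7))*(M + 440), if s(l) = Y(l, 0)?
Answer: 38416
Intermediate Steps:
s(l) = 6
M = -48 (M = -4*6*2 = -24*2 = -48)
(-7*(-7 - 7))*(M + 440) = (-7*(-7 - 7))*(-48 + 440) = -7*(-14)*392 = 98*392 = 38416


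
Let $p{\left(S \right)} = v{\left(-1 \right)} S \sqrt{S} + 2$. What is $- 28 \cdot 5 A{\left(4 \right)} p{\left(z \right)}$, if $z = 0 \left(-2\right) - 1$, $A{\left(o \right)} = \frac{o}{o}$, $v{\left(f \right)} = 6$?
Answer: $-280 + 840 i \approx -280.0 + 840.0 i$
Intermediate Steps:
$A{\left(o \right)} = 1$
$z = -1$ ($z = 0 - 1 = -1$)
$p{\left(S \right)} = 2 + 6 S^{\frac{3}{2}}$ ($p{\left(S \right)} = 6 S \sqrt{S} + 2 = 6 S^{\frac{3}{2}} + 2 = 2 + 6 S^{\frac{3}{2}}$)
$- 28 \cdot 5 A{\left(4 \right)} p{\left(z \right)} = - 28 \cdot 5 \cdot 1 \left(2 + 6 \left(-1\right)^{\frac{3}{2}}\right) = \left(-28\right) 5 \left(2 + 6 \left(- i\right)\right) = - 140 \left(2 - 6 i\right) = -280 + 840 i$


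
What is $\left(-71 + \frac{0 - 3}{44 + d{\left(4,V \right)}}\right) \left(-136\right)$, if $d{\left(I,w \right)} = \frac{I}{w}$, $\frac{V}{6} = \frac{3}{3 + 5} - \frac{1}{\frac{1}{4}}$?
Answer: $\frac{9211042}{953} \approx 9665.3$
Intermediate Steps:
$V = - \frac{87}{4}$ ($V = 6 \left(\frac{3}{3 + 5} - \frac{1}{\frac{1}{4}}\right) = 6 \left(\frac{3}{8} - \frac{1}{\frac{1}{4}}\right) = 6 \left(3 \cdot \frac{1}{8} - 4\right) = 6 \left(\frac{3}{8} - 4\right) = 6 \left(- \frac{29}{8}\right) = - \frac{87}{4} \approx -21.75$)
$\left(-71 + \frac{0 - 3}{44 + d{\left(4,V \right)}}\right) \left(-136\right) = \left(-71 + \frac{0 - 3}{44 + \frac{4}{- \frac{87}{4}}}\right) \left(-136\right) = \left(-71 - \frac{3}{44 + 4 \left(- \frac{4}{87}\right)}\right) \left(-136\right) = \left(-71 - \frac{3}{44 - \frac{16}{87}}\right) \left(-136\right) = \left(-71 - \frac{3}{\frac{3812}{87}}\right) \left(-136\right) = \left(-71 - \frac{261}{3812}\right) \left(-136\right) = \left(- \frac{270913}{3812}\right) \left(-136\right) = \frac{9211042}{953}$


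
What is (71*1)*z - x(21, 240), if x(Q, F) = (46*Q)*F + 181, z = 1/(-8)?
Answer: -1856239/8 ≈ -2.3203e+5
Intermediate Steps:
z = -⅛ ≈ -0.12500
x(Q, F) = 181 + 46*F*Q (x(Q, F) = 46*F*Q + 181 = 181 + 46*F*Q)
(71*1)*z - x(21, 240) = (71*1)*(-⅛) - (181 + 46*240*21) = 71*(-⅛) - (181 + 231840) = -71/8 - 1*232021 = -71/8 - 232021 = -1856239/8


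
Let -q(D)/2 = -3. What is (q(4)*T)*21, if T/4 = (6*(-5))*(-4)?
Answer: 60480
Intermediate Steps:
q(D) = 6 (q(D) = -2*(-3) = 6)
T = 480 (T = 4*((6*(-5))*(-4)) = 4*(-30*(-4)) = 4*120 = 480)
(q(4)*T)*21 = (6*480)*21 = 2880*21 = 60480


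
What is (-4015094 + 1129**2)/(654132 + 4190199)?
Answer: -2740453/4844331 ≈ -0.56570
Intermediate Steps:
(-4015094 + 1129**2)/(654132 + 4190199) = (-4015094 + 1274641)/4844331 = -2740453*1/4844331 = -2740453/4844331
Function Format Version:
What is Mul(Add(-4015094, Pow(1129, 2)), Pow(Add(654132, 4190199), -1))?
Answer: Rational(-2740453, 4844331) ≈ -0.56570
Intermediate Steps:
Mul(Add(-4015094, Pow(1129, 2)), Pow(Add(654132, 4190199), -1)) = Mul(Add(-4015094, 1274641), Pow(4844331, -1)) = Mul(-2740453, Rational(1, 4844331)) = Rational(-2740453, 4844331)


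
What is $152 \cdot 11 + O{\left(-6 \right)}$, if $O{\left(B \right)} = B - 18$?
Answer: $1648$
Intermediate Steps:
$O{\left(B \right)} = -18 + B$
$152 \cdot 11 + O{\left(-6 \right)} = 152 \cdot 11 - 24 = 1672 - 24 = 1648$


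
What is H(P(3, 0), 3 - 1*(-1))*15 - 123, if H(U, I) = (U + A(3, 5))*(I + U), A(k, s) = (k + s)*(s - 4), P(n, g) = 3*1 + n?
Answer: 1977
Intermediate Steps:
P(n, g) = 3 + n
A(k, s) = (-4 + s)*(k + s) (A(k, s) = (k + s)*(-4 + s) = (-4 + s)*(k + s))
H(U, I) = (8 + U)*(I + U) (H(U, I) = (U + (5² - 4*3 - 4*5 + 3*5))*(I + U) = (U + (25 - 12 - 20 + 15))*(I + U) = (U + 8)*(I + U) = (8 + U)*(I + U))
H(P(3, 0), 3 - 1*(-1))*15 - 123 = ((3 + 3)² + 8*(3 - 1*(-1)) + 8*(3 + 3) + (3 - 1*(-1))*(3 + 3))*15 - 123 = (6² + 8*(3 + 1) + 8*6 + (3 + 1)*6)*15 - 123 = (36 + 8*4 + 48 + 4*6)*15 - 123 = (36 + 32 + 48 + 24)*15 - 123 = 140*15 - 123 = 2100 - 123 = 1977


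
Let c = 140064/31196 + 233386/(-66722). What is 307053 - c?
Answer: 79889540362198/260182439 ≈ 3.0705e+5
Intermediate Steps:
c = 258080069/260182439 (c = 140064*(1/31196) + 233386*(-1/66722) = 35016/7799 - 116693/33361 = 258080069/260182439 ≈ 0.99192)
307053 - c = 307053 - 1*258080069/260182439 = 307053 - 258080069/260182439 = 79889540362198/260182439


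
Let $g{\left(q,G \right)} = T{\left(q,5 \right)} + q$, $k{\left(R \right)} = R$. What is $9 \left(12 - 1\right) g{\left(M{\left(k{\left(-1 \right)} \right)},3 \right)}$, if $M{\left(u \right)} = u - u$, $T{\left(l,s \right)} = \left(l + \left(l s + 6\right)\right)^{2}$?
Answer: $3564$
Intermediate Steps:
$T{\left(l,s \right)} = \left(6 + l + l s\right)^{2}$ ($T{\left(l,s \right)} = \left(l + \left(6 + l s\right)\right)^{2} = \left(6 + l + l s\right)^{2}$)
$M{\left(u \right)} = 0$
$g{\left(q,G \right)} = q + \left(6 + 6 q\right)^{2}$ ($g{\left(q,G \right)} = \left(6 + q + q 5\right)^{2} + q = \left(6 + q + 5 q\right)^{2} + q = \left(6 + 6 q\right)^{2} + q = q + \left(6 + 6 q\right)^{2}$)
$9 \left(12 - 1\right) g{\left(M{\left(k{\left(-1 \right)} \right)},3 \right)} = 9 \left(12 - 1\right) \left(0 + 36 \left(1 + 0\right)^{2}\right) = 9 \cdot 11 \left(0 + 36 \cdot 1^{2}\right) = 99 \left(0 + 36 \cdot 1\right) = 99 \left(0 + 36\right) = 99 \cdot 36 = 3564$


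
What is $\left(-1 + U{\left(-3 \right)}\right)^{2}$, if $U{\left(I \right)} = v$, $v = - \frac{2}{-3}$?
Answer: $\frac{1}{9} \approx 0.11111$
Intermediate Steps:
$v = \frac{2}{3}$ ($v = \left(-2\right) \left(- \frac{1}{3}\right) = \frac{2}{3} \approx 0.66667$)
$U{\left(I \right)} = \frac{2}{3}$
$\left(-1 + U{\left(-3 \right)}\right)^{2} = \left(-1 + \frac{2}{3}\right)^{2} = \left(- \frac{1}{3}\right)^{2} = \frac{1}{9}$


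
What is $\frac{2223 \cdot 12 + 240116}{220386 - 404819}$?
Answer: $- \frac{266792}{184433} \approx -1.4466$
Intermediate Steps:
$\frac{2223 \cdot 12 + 240116}{220386 - 404819} = \frac{26676 + 240116}{-184433} = 266792 \left(- \frac{1}{184433}\right) = - \frac{266792}{184433}$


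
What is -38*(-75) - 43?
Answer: 2807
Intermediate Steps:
-38*(-75) - 43 = 2850 - 43 = 2807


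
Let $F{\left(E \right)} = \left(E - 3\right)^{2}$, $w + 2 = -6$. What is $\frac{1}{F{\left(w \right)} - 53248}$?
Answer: $- \frac{1}{53127} \approx -1.8823 \cdot 10^{-5}$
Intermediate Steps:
$w = -8$ ($w = -2 - 6 = -8$)
$F{\left(E \right)} = \left(-3 + E\right)^{2}$
$\frac{1}{F{\left(w \right)} - 53248} = \frac{1}{\left(-3 - 8\right)^{2} - 53248} = \frac{1}{\left(-11\right)^{2} - 53248} = \frac{1}{121 - 53248} = \frac{1}{-53127} = - \frac{1}{53127}$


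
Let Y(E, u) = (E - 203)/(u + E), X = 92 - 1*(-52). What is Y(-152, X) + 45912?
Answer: 367651/8 ≈ 45956.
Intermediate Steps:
X = 144 (X = 92 + 52 = 144)
Y(E, u) = (-203 + E)/(E + u)
Y(-152, X) + 45912 = (-203 - 152)/(-152 + 144) + 45912 = -355/(-8) + 45912 = -⅛*(-355) + 45912 = 355/8 + 45912 = 367651/8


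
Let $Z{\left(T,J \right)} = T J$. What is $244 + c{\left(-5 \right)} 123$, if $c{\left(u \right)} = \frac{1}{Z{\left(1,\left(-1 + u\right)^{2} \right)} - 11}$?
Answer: $\frac{6223}{25} \approx 248.92$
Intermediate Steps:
$Z{\left(T,J \right)} = J T$
$c{\left(u \right)} = \frac{1}{-11 + \left(-1 + u\right)^{2}}$ ($c{\left(u \right)} = \frac{1}{\left(-1 + u\right)^{2} \cdot 1 - 11} = \frac{1}{\left(-1 + u\right)^{2} - 11} = \frac{1}{-11 + \left(-1 + u\right)^{2}}$)
$244 + c{\left(-5 \right)} 123 = 244 + \frac{1}{-11 + \left(-1 - 5\right)^{2}} \cdot 123 = 244 + \frac{1}{-11 + \left(-6\right)^{2}} \cdot 123 = 244 + \frac{1}{-11 + 36} \cdot 123 = 244 + \frac{1}{25} \cdot 123 = 244 + \frac{123}{25} = \frac{6223}{25}$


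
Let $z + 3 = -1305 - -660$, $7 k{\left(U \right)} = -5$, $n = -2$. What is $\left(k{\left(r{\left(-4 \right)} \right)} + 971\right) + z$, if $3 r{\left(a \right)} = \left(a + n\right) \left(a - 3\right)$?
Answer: $\frac{2256}{7} \approx 322.29$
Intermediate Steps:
$r{\left(a \right)} = \frac{\left(-3 + a\right) \left(-2 + a\right)}{3}$ ($r{\left(a \right)} = \frac{\left(a - 2\right) \left(a - 3\right)}{3} = \frac{\left(-2 + a\right) \left(-3 + a\right)}{3} = \frac{\left(-3 + a\right) \left(-2 + a\right)}{3}$)
$k{\left(U \right)} = - \frac{5}{7}$ ($k{\left(U \right)} = \frac{1}{7} \left(-5\right) = - \frac{5}{7}$)
$z = -648$ ($z = -3 - 645 = -648$)
$\left(k{\left(r{\left(-4 \right)} \right)} + 971\right) + z = \left(- \frac{5}{7} + 971\right) - 648 = \frac{6792}{7} - 648 = \frac{2256}{7}$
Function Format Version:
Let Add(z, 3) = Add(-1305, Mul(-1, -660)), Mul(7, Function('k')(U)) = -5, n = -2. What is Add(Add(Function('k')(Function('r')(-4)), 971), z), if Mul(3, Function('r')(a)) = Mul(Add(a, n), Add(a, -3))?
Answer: Rational(2256, 7) ≈ 322.29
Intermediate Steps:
Function('r')(a) = Mul(Rational(1, 3), Add(-3, a), Add(-2, a)) (Function('r')(a) = Mul(Rational(1, 3), Mul(Add(a, -2), Add(a, -3))) = Mul(Rational(1, 3), Mul(Add(-2, a), Add(-3, a))) = Mul(Rational(1, 3), Mul(Add(-3, a), Add(-2, a))) = Mul(Rational(1, 3), Add(-3, a), Add(-2, a)))
Function('k')(U) = Rational(-5, 7) (Function('k')(U) = Mul(Rational(1, 7), -5) = Rational(-5, 7))
z = -648 (z = Add(-3, Add(-1305, Mul(-1, -660))) = Add(-3, Add(-1305, 660)) = Add(-3, -645) = -648)
Add(Add(Function('k')(Function('r')(-4)), 971), z) = Add(Add(Rational(-5, 7), 971), -648) = Add(Rational(6792, 7), -648) = Rational(2256, 7)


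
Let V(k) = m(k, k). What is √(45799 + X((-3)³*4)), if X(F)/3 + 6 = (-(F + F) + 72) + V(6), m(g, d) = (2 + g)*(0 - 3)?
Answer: √46573 ≈ 215.81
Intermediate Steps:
m(g, d) = -6 - 3*g (m(g, d) = (2 + g)*(-3) = -6 - 3*g)
V(k) = -6 - 3*k
X(F) = 126 - 6*F (X(F) = -18 + 3*((-(F + F) + 72) + (-6 - 3*6)) = -18 + 3*((-2*F + 72) + (-6 - 18)) = -18 + 3*((-2*F + 72) - 24) = -18 + 3*((72 - 2*F) - 24) = -18 + 3*(48 - 2*F) = -18 + (144 - 6*F) = 126 - 6*F)
√(45799 + X((-3)³*4)) = √(45799 + (126 - 6*(-3)³*4)) = √(45799 + (126 - (-162)*4)) = √(45799 + (126 - 6*(-108))) = √(45799 + (126 + 648)) = √(45799 + 774) = √46573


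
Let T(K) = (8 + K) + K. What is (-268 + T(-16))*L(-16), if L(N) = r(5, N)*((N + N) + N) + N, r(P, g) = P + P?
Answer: 144832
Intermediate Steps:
T(K) = 8 + 2*K
r(P, g) = 2*P
L(N) = 31*N (L(N) = (2*5)*((N + N) + N) + N = 10*(2*N + N) + N = 10*(3*N) + N = 30*N + N = 31*N)
(-268 + T(-16))*L(-16) = (-268 + (8 + 2*(-16)))*(31*(-16)) = (-268 + (8 - 32))*(-496) = (-268 - 24)*(-496) = -292*(-496) = 144832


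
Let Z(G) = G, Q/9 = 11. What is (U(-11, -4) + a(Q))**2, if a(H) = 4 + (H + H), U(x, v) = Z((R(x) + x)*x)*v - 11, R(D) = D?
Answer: 603729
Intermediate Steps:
Q = 99 (Q = 9*11 = 99)
U(x, v) = -11 + 2*v*x**2 (U(x, v) = ((x + x)*x)*v - 11 = ((2*x)*x)*v - 11 = (2*x**2)*v - 11 = 2*v*x**2 - 11 = -11 + 2*v*x**2)
a(H) = 4 + 2*H
(U(-11, -4) + a(Q))**2 = ((-11 + 2*(-4)*(-11)**2) + (4 + 2*99))**2 = ((-11 + 2*(-4)*121) + (4 + 198))**2 = ((-11 - 968) + 202)**2 = (-979 + 202)**2 = (-777)**2 = 603729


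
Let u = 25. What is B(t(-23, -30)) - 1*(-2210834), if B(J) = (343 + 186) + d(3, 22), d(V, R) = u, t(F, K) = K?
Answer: 2211388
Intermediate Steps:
d(V, R) = 25
B(J) = 554 (B(J) = (343 + 186) + 25 = 529 + 25 = 554)
B(t(-23, -30)) - 1*(-2210834) = 554 - 1*(-2210834) = 554 + 2210834 = 2211388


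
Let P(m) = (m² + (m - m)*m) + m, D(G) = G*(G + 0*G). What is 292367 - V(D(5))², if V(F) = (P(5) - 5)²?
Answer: -98258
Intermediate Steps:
D(G) = G² (D(G) = G*(G + 0) = G*G = G²)
P(m) = m + m² (P(m) = (m² + 0*m) + m = (m² + 0) + m = m² + m = m + m²)
V(F) = 625 (V(F) = (5*(1 + 5) - 5)² = (5*6 - 5)² = (30 - 5)² = 25² = 625)
292367 - V(D(5))² = 292367 - 1*625² = 292367 - 1*390625 = 292367 - 390625 = -98258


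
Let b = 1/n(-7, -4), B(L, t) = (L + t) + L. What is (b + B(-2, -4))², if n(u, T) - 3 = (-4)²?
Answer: 22801/361 ≈ 63.161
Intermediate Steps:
n(u, T) = 19 (n(u, T) = 3 + (-4)² = 3 + 16 = 19)
B(L, t) = t + 2*L
b = 1/19 ≈ 0.052632
(b + B(-2, -4))² = (1/19 + (-4 + 2*(-2)))² = (1/19 + (-4 - 4))² = (1/19 - 8)² = (-151/19)² = 22801/361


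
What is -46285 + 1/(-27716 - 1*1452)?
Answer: -1350040881/29168 ≈ -46285.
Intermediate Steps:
-46285 + 1/(-27716 - 1*1452) = -46285 + 1/(-27716 - 1452) = -46285 + 1/(-29168) = -46285 - 1/29168 = -1350040881/29168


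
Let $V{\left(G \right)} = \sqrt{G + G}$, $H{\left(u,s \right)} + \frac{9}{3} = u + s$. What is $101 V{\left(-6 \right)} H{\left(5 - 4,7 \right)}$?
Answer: $1010 i \sqrt{3} \approx 1749.4 i$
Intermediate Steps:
$H{\left(u,s \right)} = -3 + s + u$ ($H{\left(u,s \right)} = -3 + \left(u + s\right) = -3 + \left(s + u\right) = -3 + s + u$)
$V{\left(G \right)} = \sqrt{2} \sqrt{G}$ ($V{\left(G \right)} = \sqrt{2 G} = \sqrt{2} \sqrt{G}$)
$101 V{\left(-6 \right)} H{\left(5 - 4,7 \right)} = 101 \sqrt{2} \sqrt{-6} \left(-3 + 7 + \left(5 - 4\right)\right) = 101 \sqrt{2} i \sqrt{6} \left(-3 + 7 + \left(5 - 4\right)\right) = 101 \cdot 2 i \sqrt{3} \left(-3 + 7 + 1\right) = 202 i \sqrt{3} \cdot 5 = 1010 i \sqrt{3}$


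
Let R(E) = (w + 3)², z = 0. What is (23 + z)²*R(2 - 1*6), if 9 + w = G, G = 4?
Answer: 2116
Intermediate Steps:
w = -5 (w = -9 + 4 = -5)
R(E) = 4 (R(E) = (-5 + 3)² = (-2)² = 4)
(23 + z)²*R(2 - 1*6) = (23 + 0)²*4 = 23²*4 = 529*4 = 2116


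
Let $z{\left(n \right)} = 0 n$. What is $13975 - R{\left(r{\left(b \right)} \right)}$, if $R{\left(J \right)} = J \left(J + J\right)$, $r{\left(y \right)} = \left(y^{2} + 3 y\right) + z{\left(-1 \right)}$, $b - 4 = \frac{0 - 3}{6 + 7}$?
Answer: $\frac{361953287}{28561} \approx 12673.0$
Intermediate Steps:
$z{\left(n \right)} = 0$
$b = \frac{49}{13}$ ($b = 4 + \frac{0 - 3}{6 + 7} = 4 - \frac{3}{13} = \frac{49}{13} \approx 3.7692$)
$r{\left(y \right)} = y^{2} + 3 y$ ($r{\left(y \right)} = \left(y^{2} + 3 y\right) + 0 = y^{2} + 3 y$)
$R{\left(J \right)} = 2 J^{2}$ ($R{\left(J \right)} = J 2 J = 2 J^{2}$)
$13975 - R{\left(r{\left(b \right)} \right)} = 13975 - 2 \left(\frac{49 \left(3 + \frac{49}{13}\right)}{13}\right)^{2} = 13975 - 2 \left(\frac{49}{13} \cdot \frac{88}{13}\right)^{2} = 13975 - 2 \left(\frac{4312}{169}\right)^{2} = 13975 - 2 \cdot \frac{18593344}{28561} = 13975 - \frac{37186688}{28561} = \frac{361953287}{28561}$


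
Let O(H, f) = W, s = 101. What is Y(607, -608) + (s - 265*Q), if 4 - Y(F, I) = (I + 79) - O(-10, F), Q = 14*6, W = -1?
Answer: -21627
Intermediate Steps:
O(H, f) = -1
Q = 84
Y(F, I) = -76 - I (Y(F, I) = 4 - ((I + 79) - 1*(-1)) = 4 - ((79 + I) + 1) = 4 - (80 + I) = 4 + (-80 - I) = -76 - I)
Y(607, -608) + (s - 265*Q) = (-76 - 1*(-608)) + (101 - 265*84) = (-76 + 608) + (101 - 22260) = 532 - 22159 = -21627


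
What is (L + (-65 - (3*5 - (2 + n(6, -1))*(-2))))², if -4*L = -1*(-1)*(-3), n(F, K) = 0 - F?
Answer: 81225/16 ≈ 5076.6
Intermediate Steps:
n(F, K) = -F
L = ¾ (L = -(-1*(-1))*(-3)/4 = -(-3)/4 = -¼*(-3) = ¾ ≈ 0.75000)
(L + (-65 - (3*5 - (2 + n(6, -1))*(-2))))² = (¾ + (-65 - (3*5 - (2 - 1*6)*(-2))))² = (¾ + (-65 - (15 - (2 - 6)*(-2))))² = (¾ + (-65 - (15 - (-4)*(-2))))² = (¾ + (-65 - (15 - 1*8)))² = (¾ + (-65 - (15 - 8)))² = (¾ + (-65 - 1*7))² = (¾ + (-65 - 7))² = (¾ - 72)² = (-285/4)² = 81225/16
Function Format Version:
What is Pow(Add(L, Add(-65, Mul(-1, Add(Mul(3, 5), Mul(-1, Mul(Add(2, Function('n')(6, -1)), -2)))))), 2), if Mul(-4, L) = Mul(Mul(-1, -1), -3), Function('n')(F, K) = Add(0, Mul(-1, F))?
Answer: Rational(81225, 16) ≈ 5076.6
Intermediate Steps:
Function('n')(F, K) = Mul(-1, F)
L = Rational(3, 4) (L = Mul(Rational(-1, 4), Mul(Mul(-1, -1), -3)) = Mul(Rational(-1, 4), Mul(1, -3)) = Mul(Rational(-1, 4), -3) = Rational(3, 4) ≈ 0.75000)
Pow(Add(L, Add(-65, Mul(-1, Add(Mul(3, 5), Mul(-1, Mul(Add(2, Function('n')(6, -1)), -2)))))), 2) = Pow(Add(Rational(3, 4), Add(-65, Mul(-1, Add(Mul(3, 5), Mul(-1, Mul(Add(2, Mul(-1, 6)), -2)))))), 2) = Pow(Add(Rational(3, 4), Add(-65, Mul(-1, Add(15, Mul(-1, Mul(Add(2, -6), -2)))))), 2) = Pow(Add(Rational(3, 4), Add(-65, Mul(-1, Add(15, Mul(-1, Mul(-4, -2)))))), 2) = Pow(Add(Rational(3, 4), Add(-65, Mul(-1, Add(15, Mul(-1, 8))))), 2) = Pow(Add(Rational(3, 4), Add(-65, Mul(-1, Add(15, -8)))), 2) = Pow(Add(Rational(3, 4), Add(-65, Mul(-1, 7))), 2) = Pow(Add(Rational(3, 4), Add(-65, -7)), 2) = Pow(Add(Rational(3, 4), -72), 2) = Pow(Rational(-285, 4), 2) = Rational(81225, 16)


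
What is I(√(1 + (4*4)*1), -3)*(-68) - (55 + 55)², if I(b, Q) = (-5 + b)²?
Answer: -14956 + 680*√17 ≈ -12152.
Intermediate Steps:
I(√(1 + (4*4)*1), -3)*(-68) - (55 + 55)² = (-5 + √(1 + (4*4)*1))²*(-68) - (55 + 55)² = (-5 + √(1 + 16*1))²*(-68) - 1*110² = (-5 + √(1 + 16))²*(-68) - 1*12100 = (-5 + √17)²*(-68) - 12100 = -68*(-5 + √17)² - 12100 = -12100 - 68*(-5 + √17)²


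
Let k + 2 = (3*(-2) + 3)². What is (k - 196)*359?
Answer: -67851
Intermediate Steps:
k = 7 (k = -2 + (3*(-2) + 3)² = -2 + (-6 + 3)² = -2 + (-3)² = -2 + 9 = 7)
(k - 196)*359 = (7 - 196)*359 = -189*359 = -67851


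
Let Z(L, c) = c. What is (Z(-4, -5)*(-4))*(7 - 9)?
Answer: -40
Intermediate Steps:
(Z(-4, -5)*(-4))*(7 - 9) = (-5*(-4))*(7 - 9) = 20*(-2) = -40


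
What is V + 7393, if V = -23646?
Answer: -16253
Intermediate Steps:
V + 7393 = -23646 + 7393 = -16253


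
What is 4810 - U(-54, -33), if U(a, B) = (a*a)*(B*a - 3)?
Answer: -5182754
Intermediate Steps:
U(a, B) = a²*(-3 + B*a)
4810 - U(-54, -33) = 4810 - (-54)²*(-3 - 33*(-54)) = 4810 - 2916*(-3 + 1782) = 4810 - 2916*1779 = 4810 - 1*5187564 = 4810 - 5187564 = -5182754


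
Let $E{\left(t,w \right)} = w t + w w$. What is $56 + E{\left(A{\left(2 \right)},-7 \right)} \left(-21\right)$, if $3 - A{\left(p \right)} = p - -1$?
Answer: $-973$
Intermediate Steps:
$A{\left(p \right)} = 2 - p$ ($A{\left(p \right)} = 3 - \left(p - -1\right) = 3 - \left(p + 1\right) = 3 - \left(1 + p\right) = 2 - p$)
$E{\left(t,w \right)} = w^{2} + t w$ ($E{\left(t,w \right)} = t w + w^{2} = w^{2} + t w$)
$56 + E{\left(A{\left(2 \right)},-7 \right)} \left(-21\right) = 56 + - 7 \left(\left(2 - 2\right) - 7\right) \left(-21\right) = 56 + - 7 \left(0 - 7\right) \left(-21\right) = 56 + \left(-7\right) \left(-7\right) \left(-21\right) = 56 + 49 \left(-21\right) = 56 - 1029 = -973$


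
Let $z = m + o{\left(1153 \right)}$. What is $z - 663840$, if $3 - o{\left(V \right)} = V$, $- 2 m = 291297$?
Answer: $- \frac{1621277}{2} \approx -8.1064 \cdot 10^{5}$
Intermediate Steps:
$m = - \frac{291297}{2}$ ($m = \left(- \frac{1}{2}\right) 291297 = - \frac{291297}{2} \approx -1.4565 \cdot 10^{5}$)
$o{\left(V \right)} = 3 - V$
$z = - \frac{293597}{2}$ ($z = - \frac{291297}{2} + \left(3 - 1153\right) = - \frac{291297}{2} - 1150 = - \frac{293597}{2} \approx -1.468 \cdot 10^{5}$)
$z - 663840 = - \frac{293597}{2} - 663840 = - \frac{1621277}{2}$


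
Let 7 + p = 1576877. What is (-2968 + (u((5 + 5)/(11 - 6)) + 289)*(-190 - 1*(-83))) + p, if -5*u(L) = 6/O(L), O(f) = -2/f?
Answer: 7714253/5 ≈ 1.5429e+6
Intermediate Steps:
p = 1576870 (p = -7 + 1576877 = 1576870)
u(L) = 3*L/5 (u(L) = -6/(5*((-2/L))) = -6*(-L/2)/5 = -(-3)*L/5 = 3*L/5)
(-2968 + (u((5 + 5)/(11 - 6)) + 289)*(-190 - 1*(-83))) + p = (-2968 + (3*((5 + 5)/(11 - 6))/5 + 289)*(-190 - 1*(-83))) + 1576870 = (-2968 + (3*(10/5)/5 + 289)*(-190 + 83)) + 1576870 = (-2968 + (3*(10*(⅕))/5 + 289)*(-107)) + 1576870 = (-2968 + ((⅗)*2 + 289)*(-107)) + 1576870 = (-2968 + (6/5 + 289)*(-107)) + 1576870 = (-2968 + (1451/5)*(-107)) + 1576870 = (-2968 - 155257/5) + 1576870 = -170097/5 + 1576870 = 7714253/5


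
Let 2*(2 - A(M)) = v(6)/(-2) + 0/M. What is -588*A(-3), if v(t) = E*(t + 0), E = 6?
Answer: -6468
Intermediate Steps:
v(t) = 6*t (v(t) = 6*(t + 0) = 6*t)
A(M) = 11 (A(M) = 2 - ((6*6)/(-2) + 0/M)/2 = 2 - (36*(-½) + 0)/2 = 2 - (-18 + 0)/2 = 2 - ½*(-18) = 2 + 9 = 11)
-588*A(-3) = -588*11 = -6468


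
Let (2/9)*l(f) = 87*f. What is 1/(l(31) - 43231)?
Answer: -2/62189 ≈ -3.2160e-5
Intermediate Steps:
l(f) = 783*f/2 (l(f) = 9*(87*f)/2 = 783*f/2)
1/(l(31) - 43231) = 1/((783/2)*31 - 43231) = 1/(24273/2 - 43231) = 1/(-62189/2) = -2/62189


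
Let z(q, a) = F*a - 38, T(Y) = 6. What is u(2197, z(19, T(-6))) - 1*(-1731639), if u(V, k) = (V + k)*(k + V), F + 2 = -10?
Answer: 6087208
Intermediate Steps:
F = -12 (F = -2 - 10 = -12)
z(q, a) = -38 - 12*a (z(q, a) = -12*a - 38 = -38 - 12*a)
u(V, k) = (V + k)² (u(V, k) = (V + k)*(V + k) = (V + k)²)
u(2197, z(19, T(-6))) - 1*(-1731639) = (2197 + (-38 - 12*6))² - 1*(-1731639) = (2197 + (-38 - 72))² + 1731639 = (2197 - 110)² + 1731639 = 2087² + 1731639 = 4355569 + 1731639 = 6087208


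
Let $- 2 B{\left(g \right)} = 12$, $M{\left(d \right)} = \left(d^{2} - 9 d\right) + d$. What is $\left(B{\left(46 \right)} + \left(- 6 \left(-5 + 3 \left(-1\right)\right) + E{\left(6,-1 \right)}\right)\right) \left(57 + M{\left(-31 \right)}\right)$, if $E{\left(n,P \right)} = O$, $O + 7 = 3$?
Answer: $48108$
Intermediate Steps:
$O = -4$ ($O = -7 + 3 = -4$)
$E{\left(n,P \right)} = -4$
$M{\left(d \right)} = d^{2} - 8 d$
$B{\left(g \right)} = -6$ ($B{\left(g \right)} = \left(- \frac{1}{2}\right) 12 = -6$)
$\left(B{\left(46 \right)} + \left(- 6 \left(-5 + 3 \left(-1\right)\right) + E{\left(6,-1 \right)}\right)\right) \left(57 + M{\left(-31 \right)}\right) = \left(-6 - \left(4 + 6 \left(-5 + 3 \left(-1\right)\right)\right)\right) \left(57 - 31 \left(-8 - 31\right)\right) = \left(-6 - \left(4 + 6 \left(-5 - 3\right)\right)\right) \left(57 - -1209\right) = \left(-6 - -44\right) \left(57 + 1209\right) = \left(-6 + \left(48 - 4\right)\right) 1266 = \left(-6 + 44\right) 1266 = 38 \cdot 1266 = 48108$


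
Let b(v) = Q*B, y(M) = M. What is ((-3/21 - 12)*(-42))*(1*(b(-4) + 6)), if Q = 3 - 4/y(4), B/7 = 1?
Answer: 10200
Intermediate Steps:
B = 7 (B = 7*1 = 7)
Q = 2 (Q = 3 - 4/4 = 3 + (¼)*(-4) = 3 - 1 = 2)
b(v) = 14 (b(v) = 2*7 = 14)
((-3/21 - 12)*(-42))*(1*(b(-4) + 6)) = ((-3/21 - 12)*(-42))*(1*(14 + 6)) = ((-3*1/21 - 12)*(-42))*(1*20) = ((-⅐ - 12)*(-42))*20 = -85/7*(-42)*20 = 510*20 = 10200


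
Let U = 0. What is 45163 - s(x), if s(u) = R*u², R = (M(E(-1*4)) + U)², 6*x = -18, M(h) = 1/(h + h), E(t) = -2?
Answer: 722599/16 ≈ 45162.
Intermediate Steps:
M(h) = 1/(2*h)
x = -3 (x = (⅙)*(-18) = -3)
R = 1/16 (R = ((½)/(-2) + 0)² = ((½)*(-½) + 0)² = (-¼ + 0)² = (-¼)² = 1/16 ≈ 0.062500)
s(u) = u²/16
45163 - s(x) = 45163 - (-3)²/16 = 45163 - 9/16 = 722599/16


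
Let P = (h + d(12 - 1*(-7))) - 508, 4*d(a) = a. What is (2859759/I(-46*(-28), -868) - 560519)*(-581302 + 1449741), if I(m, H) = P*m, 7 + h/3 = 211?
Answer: -3246681390984889/6670 ≈ -4.8676e+11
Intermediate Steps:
h = 612 (h = -21 + 3*211 = -21 + 633 = 612)
d(a) = a/4
P = 435/4 (P = (612 + (12 - 1*(-7))/4) - 508 = (612 + (12 + 7)/4) - 508 = (612 + (¼)*19) - 508 = (612 + 19/4) - 508 = 2467/4 - 508 = 435/4 ≈ 108.75)
I(m, H) = 435*m/4
(2859759/I(-46*(-28), -868) - 560519)*(-581302 + 1449741) = (2859759/((435*(-46*(-28))/4)) - 560519)*(-581302 + 1449741) = (2859759/(((435/4)*1288)) - 560519)*868439 = (2859759/140070 - 560519)*868439 = (2859759*(1/140070) - 560519)*868439 = (136179/6670 - 560519)*868439 = -3738525551/6670*868439 = -3246681390984889/6670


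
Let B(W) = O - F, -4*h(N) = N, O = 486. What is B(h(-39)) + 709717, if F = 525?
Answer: 709678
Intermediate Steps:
h(N) = -N/4
B(W) = -39 (B(W) = 486 - 1*525 = 486 - 525 = -39)
B(h(-39)) + 709717 = -39 + 709717 = 709678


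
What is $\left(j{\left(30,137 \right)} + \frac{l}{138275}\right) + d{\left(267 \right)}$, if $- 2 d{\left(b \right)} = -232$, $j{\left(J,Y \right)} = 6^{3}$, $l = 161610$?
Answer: $\frac{9213782}{27655} \approx 333.17$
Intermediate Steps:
$j{\left(J,Y \right)} = 216$
$d{\left(b \right)} = 116$ ($d{\left(b \right)} = \left(- \frac{1}{2}\right) \left(-232\right) = 116$)
$\left(j{\left(30,137 \right)} + \frac{l}{138275}\right) + d{\left(267 \right)} = \left(216 + \frac{161610}{138275}\right) + 116 = \left(216 + 161610 \cdot \frac{1}{138275}\right) + 116 = \left(216 + \frac{32322}{27655}\right) + 116 = \frac{6005802}{27655} + 116 = \frac{9213782}{27655}$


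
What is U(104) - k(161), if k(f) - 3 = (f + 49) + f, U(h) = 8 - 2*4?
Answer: -374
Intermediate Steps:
U(h) = 0 (U(h) = 8 - 8 = 0)
k(f) = 52 + 2*f (k(f) = 3 + ((f + 49) + f) = 3 + ((49 + f) + f) = 3 + (49 + 2*f) = 52 + 2*f)
U(104) - k(161) = 0 - (52 + 2*161) = 0 - (52 + 322) = 0 - 1*374 = 0 - 374 = -374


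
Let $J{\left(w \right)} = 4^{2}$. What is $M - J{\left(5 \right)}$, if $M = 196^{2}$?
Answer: $38400$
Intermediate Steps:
$J{\left(w \right)} = 16$
$M = 38416$
$M - J{\left(5 \right)} = 38416 - 16 = 38400$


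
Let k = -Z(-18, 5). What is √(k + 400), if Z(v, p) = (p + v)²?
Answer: √231 ≈ 15.199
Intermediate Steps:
k = -169 (k = -(5 - 18)² = -1*(-13)² = -1*169 = -169)
√(k + 400) = √(-169 + 400) = √231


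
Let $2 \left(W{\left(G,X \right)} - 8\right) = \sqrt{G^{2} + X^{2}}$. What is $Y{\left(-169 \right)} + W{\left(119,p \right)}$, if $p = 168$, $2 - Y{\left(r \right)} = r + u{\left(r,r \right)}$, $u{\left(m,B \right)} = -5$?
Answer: $184 + \frac{7 \sqrt{865}}{2} \approx 286.94$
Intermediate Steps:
$Y{\left(r \right)} = 7 - r$ ($Y{\left(r \right)} = 2 - \left(r - 5\right) = 2 - \left(-5 + r\right) = 7 - r$)
$W{\left(G,X \right)} = 8 + \frac{\sqrt{G^{2} + X^{2}}}{2}$
$Y{\left(-169 \right)} + W{\left(119,p \right)} = \left(7 - -169\right) + \left(8 + \frac{\sqrt{119^{2} + 168^{2}}}{2}\right) = \left(7 + 169\right) + \left(8 + \frac{\sqrt{14161 + 28224}}{2}\right) = 176 + \left(8 + \frac{\sqrt{42385}}{2}\right) = 176 + \left(8 + \frac{7 \sqrt{865}}{2}\right) = 184 + \frac{7 \sqrt{865}}{2}$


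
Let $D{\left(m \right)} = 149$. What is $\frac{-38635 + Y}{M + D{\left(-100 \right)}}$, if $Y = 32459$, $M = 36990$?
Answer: $- \frac{6176}{37139} \approx -0.16629$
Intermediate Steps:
$\frac{-38635 + Y}{M + D{\left(-100 \right)}} = \frac{-38635 + 32459}{36990 + 149} = - \frac{6176}{37139}$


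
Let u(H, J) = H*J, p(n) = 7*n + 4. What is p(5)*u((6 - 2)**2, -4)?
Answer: -2496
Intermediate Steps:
p(n) = 4 + 7*n
p(5)*u((6 - 2)**2, -4) = (4 + 7*5)*((6 - 2)**2*(-4)) = (4 + 35)*(4**2*(-4)) = 39*(16*(-4)) = 39*(-64) = -2496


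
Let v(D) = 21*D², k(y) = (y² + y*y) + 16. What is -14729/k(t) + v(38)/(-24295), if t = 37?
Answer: -441353351/66908430 ≈ -6.5964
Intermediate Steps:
k(y) = 16 + 2*y² (k(y) = (y² + y²) + 16 = 2*y² + 16 = 16 + 2*y²)
-14729/k(t) + v(38)/(-24295) = -14729/(16 + 2*37²) + (21*38²)/(-24295) = -14729/(16 + 2*1369) + (21*1444)*(-1/24295) = -14729/(16 + 2738) + 30324*(-1/24295) = -14729/2754 - 30324/24295 = -441353351/66908430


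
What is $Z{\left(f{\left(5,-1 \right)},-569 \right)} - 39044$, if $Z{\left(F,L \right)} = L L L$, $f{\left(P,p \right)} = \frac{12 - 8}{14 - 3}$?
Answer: $-184259053$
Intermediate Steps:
$f{\left(P,p \right)} = \frac{4}{11}$
$Z{\left(F,L \right)} = L^{3}$ ($Z{\left(F,L \right)} = L^{2} L = L^{3}$)
$Z{\left(f{\left(5,-1 \right)},-569 \right)} - 39044 = \left(-569\right)^{3} - 39044 = -184220009 - 39044 = -184259053$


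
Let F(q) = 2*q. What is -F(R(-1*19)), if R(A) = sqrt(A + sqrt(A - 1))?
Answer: -2*sqrt(-19 + 2*I*sqrt(5)) ≈ -1.019 - 8.7772*I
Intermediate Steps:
R(A) = sqrt(A + sqrt(-1 + A))
-F(R(-1*19)) = -2*sqrt(-1*19 + sqrt(-1 - 1*19)) = -2*sqrt(-19 + sqrt(-1 - 19)) = -2*sqrt(-19 + sqrt(-20)) = -2*sqrt(-19 + 2*I*sqrt(5))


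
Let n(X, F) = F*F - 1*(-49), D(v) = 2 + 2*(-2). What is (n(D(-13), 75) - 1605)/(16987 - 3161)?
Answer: 4069/13826 ≈ 0.29430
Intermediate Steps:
D(v) = -2 (D(v) = 2 - 4 = -2)
n(X, F) = 49 + F**2 (n(X, F) = F**2 + 49 = 49 + F**2)
(n(D(-13), 75) - 1605)/(16987 - 3161) = ((49 + 75**2) - 1605)/(16987 - 3161) = ((49 + 5625) - 1605)/13826 = (5674 - 1605)*(1/13826) = 4069*(1/13826) = 4069/13826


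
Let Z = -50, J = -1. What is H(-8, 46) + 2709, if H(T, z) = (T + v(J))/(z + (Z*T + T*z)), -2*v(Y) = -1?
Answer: 140863/52 ≈ 2708.9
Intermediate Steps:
v(Y) = 1/2 (v(Y) = -1/2*(-1) = 1/2)
H(T, z) = (1/2 + T)/(z - 50*T + T*z) (H(T, z) = (T + 1/2)/(z + (-50*T + T*z)) = (1/2 + T)/(z - 50*T + T*z))
H(-8, 46) + 2709 = (1/2 - 8)/(46 - 50*(-8) - 8*46) + 2709 = -15/2/(46 + 400 - 368) + 2709 = -15/2/78 + 2709 = (1/78)*(-15/2) + 2709 = -5/52 + 2709 = 140863/52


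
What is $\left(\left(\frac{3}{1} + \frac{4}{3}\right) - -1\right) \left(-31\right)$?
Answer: $- \frac{496}{3} \approx -165.33$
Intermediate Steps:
$\left(\left(\frac{3}{1} + \frac{4}{3}\right) - -1\right) \left(-31\right) = \left(\left(3 \cdot 1 + 4 \cdot \frac{1}{3}\right) + 1\right) \left(-31\right) = \left(\left(3 + \frac{4}{3}\right) + 1\right) \left(-31\right) = \left(\frac{13}{3} + 1\right) \left(-31\right) = \frac{16}{3} \left(-31\right) = - \frac{496}{3}$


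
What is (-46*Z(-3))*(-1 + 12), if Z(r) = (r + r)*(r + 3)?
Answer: 0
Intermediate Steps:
Z(r) = 2*r*(3 + r) (Z(r) = (2*r)*(3 + r) = 2*r*(3 + r))
(-46*Z(-3))*(-1 + 12) = (-92*(-3)*(3 - 3))*(-1 + 12) = -92*(-3)*0*11 = -46*0*11 = 0*11 = 0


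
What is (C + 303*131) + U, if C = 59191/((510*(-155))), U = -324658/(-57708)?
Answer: 7545602769953/190075725 ≈ 39698.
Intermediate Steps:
U = 162329/28854 (U = -324658*(-1/57708) = 162329/28854 ≈ 5.6259)
C = -59191/79050 (C = 59191/(-79050) = 59191*(-1/79050) = -59191/79050 ≈ -0.74878)
(C + 303*131) + U = (-59191/79050 + 303*131) + 162329/28854 = (-59191/79050 + 39693) + 162329/28854 = 3137672459/79050 + 162329/28854 = 7545602769953/190075725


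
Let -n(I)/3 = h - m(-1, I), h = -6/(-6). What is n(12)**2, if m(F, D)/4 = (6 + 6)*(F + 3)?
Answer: 81225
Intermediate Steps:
m(F, D) = 144 + 48*F (m(F, D) = 4*((6 + 6)*(F + 3)) = 4*(12*(3 + F)) = 4*(36 + 12*F) = 144 + 48*F)
h = 1 (h = -6*(-1/6) = 1)
n(I) = 285 (n(I) = -3*(1 - (144 + 48*(-1))) = -3*(1 - (144 - 48)) = -3*(1 - 1*96) = -3*(1 - 96) = -3*(-95) = 285)
n(12)**2 = 285**2 = 81225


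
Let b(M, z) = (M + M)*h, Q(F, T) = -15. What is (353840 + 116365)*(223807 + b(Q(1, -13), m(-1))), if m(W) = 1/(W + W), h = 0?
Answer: 105235170435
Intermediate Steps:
m(W) = 1/(2*W)
b(M, z) = 0 (b(M, z) = (M + M)*0 = (2*M)*0 = 0)
(353840 + 116365)*(223807 + b(Q(1, -13), m(-1))) = (353840 + 116365)*(223807 + 0) = 470205*223807 = 105235170435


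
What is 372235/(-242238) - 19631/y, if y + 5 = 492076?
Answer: -187921422863/119198294898 ≈ -1.5765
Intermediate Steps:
y = 492071 (y = -5 + 492076 = 492071)
372235/(-242238) - 19631/y = 372235/(-242238) - 19631/492071 = 372235*(-1/242238) - 19631*1/492071 = -372235/242238 - 19631/492071 = -187921422863/119198294898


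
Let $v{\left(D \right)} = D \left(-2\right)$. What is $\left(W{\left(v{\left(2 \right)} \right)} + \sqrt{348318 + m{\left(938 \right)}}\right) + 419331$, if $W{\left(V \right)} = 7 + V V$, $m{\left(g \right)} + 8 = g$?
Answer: $419354 + 8 \sqrt{5457} \approx 4.1995 \cdot 10^{5}$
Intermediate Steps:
$v{\left(D \right)} = - 2 D$
$m{\left(g \right)} = -8 + g$
$W{\left(V \right)} = 7 + V^{2}$
$\left(W{\left(v{\left(2 \right)} \right)} + \sqrt{348318 + m{\left(938 \right)}}\right) + 419331 = \left(\left(7 + \left(\left(-2\right) 2\right)^{2}\right) + \sqrt{348318 + \left(-8 + 938\right)}\right) + 419331 = \left(\left(7 + \left(-4\right)^{2}\right) + \sqrt{348318 + 930}\right) + 419331 = \left(\left(7 + 16\right) + \sqrt{349248}\right) + 419331 = \left(23 + 8 \sqrt{5457}\right) + 419331 = 419354 + 8 \sqrt{5457}$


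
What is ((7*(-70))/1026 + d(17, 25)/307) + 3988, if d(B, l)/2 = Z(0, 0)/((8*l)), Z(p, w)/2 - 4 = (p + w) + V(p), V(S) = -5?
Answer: 31399944137/7874550 ≈ 3987.5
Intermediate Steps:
Z(p, w) = -2 + 2*p + 2*w (Z(p, w) = 8 + 2*((p + w) - 5) = 8 + 2*(-5 + p + w) = 8 + (-10 + 2*p + 2*w) = -2 + 2*p + 2*w)
d(B, l) = -1/(2*l) (d(B, l) = 2*((-2 + 2*0 + 2*0)/((8*l))) = 2*((-2 + 0 + 0)*(1/(8*l))) = 2*(-1/(4*l)) = -1/(2*l))
((7*(-70))/1026 + d(17, 25)/307) + 3988 = ((7*(-70))/1026 - 1/2/25/307) + 3988 = (-490*1/1026 - 1/2*1/25*(1/307)) + 3988 = (-245/513 - 1/50*1/307) + 3988 = (-245/513 - 1/15350) + 3988 = -3761263/7874550 + 3988 = 31399944137/7874550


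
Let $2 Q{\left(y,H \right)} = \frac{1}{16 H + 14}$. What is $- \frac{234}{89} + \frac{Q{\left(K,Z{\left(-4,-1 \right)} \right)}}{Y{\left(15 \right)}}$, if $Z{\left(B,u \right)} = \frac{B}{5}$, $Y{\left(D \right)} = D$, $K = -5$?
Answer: $- \frac{8335}{3204} \approx -2.6014$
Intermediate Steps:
$Z{\left(B,u \right)} = \frac{B}{5}$ ($Z{\left(B,u \right)} = B \frac{1}{5} = \frac{B}{5}$)
$Q{\left(y,H \right)} = \frac{1}{2 \left(14 + 16 H\right)}$ ($Q{\left(y,H \right)} = \frac{1}{2 \left(16 H + 14\right)} = \frac{1}{2 \left(14 + 16 H\right)}$)
$- \frac{234}{89} + \frac{Q{\left(K,Z{\left(-4,-1 \right)} \right)}}{Y{\left(15 \right)}} = - \frac{234}{89} + \frac{\frac{1}{4} \frac{1}{7 + 8 \cdot \frac{1}{5} \left(-4\right)}}{15} = \left(-234\right) \frac{1}{89} + \frac{1}{4 \left(7 + 8 \left(- \frac{4}{5}\right)\right)} \frac{1}{15} = - \frac{234}{89} + \frac{1}{4 \left(7 - \frac{32}{5}\right)} \frac{1}{15} = - \frac{234}{89} + \frac{1}{4 \cdot \frac{3}{5}} \cdot \frac{1}{15} = - \frac{234}{89} + \frac{1}{4} \cdot \frac{5}{3} \cdot \frac{1}{15} = - \frac{234}{89} + \frac{5}{12} \cdot \frac{1}{15} = - \frac{234}{89} + \frac{1}{36} = - \frac{8335}{3204}$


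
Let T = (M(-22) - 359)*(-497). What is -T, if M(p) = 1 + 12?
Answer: -171962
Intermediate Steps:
M(p) = 13
T = 171962 (T = (13 - 359)*(-497) = -346*(-497) = 171962)
-T = -1*171962 = -171962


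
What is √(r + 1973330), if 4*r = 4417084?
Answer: √3077601 ≈ 1754.3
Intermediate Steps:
r = 1104271 (r = (¼)*4417084 = 1104271)
√(r + 1973330) = √(1104271 + 1973330) = √3077601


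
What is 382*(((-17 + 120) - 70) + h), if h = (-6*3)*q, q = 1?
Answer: 5730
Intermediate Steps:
h = -18 (h = -6*3*1 = -18*1 = -18)
382*(((-17 + 120) - 70) + h) = 382*(((-17 + 120) - 70) - 18) = 382*((103 - 70) - 18) = 382*(33 - 18) = 382*15 = 5730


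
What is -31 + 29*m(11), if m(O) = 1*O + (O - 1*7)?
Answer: 404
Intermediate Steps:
m(O) = -7 + 2*O (m(O) = O + (O - 7) = O + (-7 + O) = -7 + 2*O)
-31 + 29*m(11) = -31 + 29*(-7 + 2*11) = -31 + 29*(-7 + 22) = -31 + 29*15 = -31 + 435 = 404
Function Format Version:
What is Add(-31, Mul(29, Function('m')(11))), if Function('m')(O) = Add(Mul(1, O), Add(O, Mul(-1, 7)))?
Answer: 404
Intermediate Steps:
Function('m')(O) = Add(-7, Mul(2, O)) (Function('m')(O) = Add(O, Add(O, -7)) = Add(O, Add(-7, O)) = Add(-7, Mul(2, O)))
Add(-31, Mul(29, Function('m')(11))) = Add(-31, Mul(29, Add(-7, Mul(2, 11)))) = Add(-31, Mul(29, Add(-7, 22))) = Add(-31, Mul(29, 15)) = Add(-31, 435) = 404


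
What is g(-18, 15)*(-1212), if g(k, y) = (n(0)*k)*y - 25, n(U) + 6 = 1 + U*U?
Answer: -1605900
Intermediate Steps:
n(U) = -5 + U² (n(U) = -6 + (1 + U*U) = -6 + (1 + U²) = -5 + U²)
g(k, y) = -25 - 5*k*y (g(k, y) = ((-5 + 0²)*k)*y - 25 = ((-5 + 0)*k)*y - 25 = (-5*k)*y - 25 = -5*k*y - 25 = -25 - 5*k*y)
g(-18, 15)*(-1212) = (-25 - 5*(-18)*15)*(-1212) = (-25 + 1350)*(-1212) = 1325*(-1212) = -1605900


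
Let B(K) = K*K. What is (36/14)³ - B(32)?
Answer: -345400/343 ≈ -1007.0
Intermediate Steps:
B(K) = K²
(36/14)³ - B(32) = (36/14)³ - 1*32² = (36*(1/14))³ - 1*1024 = (18/7)³ - 1024 = 5832/343 - 1024 = -345400/343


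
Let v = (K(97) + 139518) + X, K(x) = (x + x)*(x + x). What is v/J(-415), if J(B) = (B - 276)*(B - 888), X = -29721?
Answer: 147433/900373 ≈ 0.16375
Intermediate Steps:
K(x) = 4*x² (K(x) = (2*x)*(2*x) = 4*x²)
v = 147433 (v = (4*97² + 139518) - 29721 = (4*9409 + 139518) - 29721 = (37636 + 139518) - 29721 = 177154 - 29721 = 147433)
J(B) = (-888 + B)*(-276 + B) (J(B) = (-276 + B)*(-888 + B) = (-888 + B)*(-276 + B))
v/J(-415) = 147433/(245088 + (-415)² - 1164*(-415)) = 147433/(245088 + 172225 + 483060) = 147433/900373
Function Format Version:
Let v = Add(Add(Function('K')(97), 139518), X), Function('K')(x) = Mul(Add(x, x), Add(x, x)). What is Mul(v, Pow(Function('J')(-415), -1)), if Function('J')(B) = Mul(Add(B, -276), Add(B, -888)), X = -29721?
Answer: Rational(147433, 900373) ≈ 0.16375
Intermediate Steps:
Function('K')(x) = Mul(4, Pow(x, 2)) (Function('K')(x) = Mul(Mul(2, x), Mul(2, x)) = Mul(4, Pow(x, 2)))
v = 147433 (v = Add(Add(Mul(4, Pow(97, 2)), 139518), -29721) = Add(Add(Mul(4, 9409), 139518), -29721) = Add(Add(37636, 139518), -29721) = Add(177154, -29721) = 147433)
Function('J')(B) = Mul(Add(-888, B), Add(-276, B)) (Function('J')(B) = Mul(Add(-276, B), Add(-888, B)) = Mul(Add(-888, B), Add(-276, B)))
Mul(v, Pow(Function('J')(-415), -1)) = Mul(147433, Pow(Add(245088, Pow(-415, 2), Mul(-1164, -415)), -1)) = Mul(147433, Pow(Add(245088, 172225, 483060), -1)) = Mul(147433, Pow(900373, -1)) = Mul(147433, Rational(1, 900373)) = Rational(147433, 900373)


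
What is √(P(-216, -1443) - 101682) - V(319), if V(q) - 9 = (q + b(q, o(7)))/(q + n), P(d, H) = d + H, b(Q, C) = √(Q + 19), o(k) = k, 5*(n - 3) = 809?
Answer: -23366/2419 - 65*√2/2419 + 7*I*√2109 ≈ -9.6974 + 321.47*I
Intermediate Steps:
n = 824/5 (n = 3 + (⅕)*809 = 3 + 809/5 = 824/5 ≈ 164.80)
b(Q, C) = √(19 + Q)
P(d, H) = H + d
V(q) = 9 + (q + √(19 + q))/(824/5 + q) (V(q) = 9 + (q + √(19 + q))/(q + 824/5) = 9 + (q + √(19 + q))/(824/5 + q))
√(P(-216, -1443) - 101682) - V(319) = √((-1443 - 216) - 101682) - (7416 + 5*√(19 + 319) + 50*319)/(824 + 5*319) = √(-1659 - 101682) - (7416 + 5*√338 + 15950)/(824 + 1595) = √(-103341) - (7416 + 5*(13*√2) + 15950)/2419 = 7*I*√2109 - (7416 + 65*√2 + 15950)/2419 = 7*I*√2109 - (23366 + 65*√2)/2419 = 7*I*√2109 - (23366/2419 + 65*√2/2419) = 7*I*√2109 + (-23366/2419 - 65*√2/2419) = -23366/2419 - 65*√2/2419 + 7*I*√2109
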